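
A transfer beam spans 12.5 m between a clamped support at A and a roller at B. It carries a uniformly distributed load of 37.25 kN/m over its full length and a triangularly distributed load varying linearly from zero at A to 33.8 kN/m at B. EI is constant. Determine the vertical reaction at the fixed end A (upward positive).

Remove the prop at B; the released (primary) structure is a cantilever built in at A.
Deflection at B on the released cantilever, summing each load's contribution:
  UDL 37.25: wL⁴/(8EI) = 113678/EI
  triangular load, peak 33.8 at the free end: 11w₀L⁴/(120EI) = 75643/EI
  δ_0 = 189321/EI
Flexibility coefficient — unit upward force at B: δ_{BB} = L³/(3EI) = 651/EI.
The prop prevents deflection at B: R_B = δ_0/δ_{BB} = 189321/651 = 290.8 kN.
Vertical equilibrium: R_A = ΣP − R_B = 676.9 − 290.8 = 386.1 kN.

R_A = 386.1 kN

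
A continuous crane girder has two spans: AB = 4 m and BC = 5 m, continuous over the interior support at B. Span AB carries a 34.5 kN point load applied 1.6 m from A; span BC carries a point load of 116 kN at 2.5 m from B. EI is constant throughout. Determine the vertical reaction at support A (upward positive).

Take M_B as the redundant. Released structure: two simple spans AB and BC with a hinge at B.
Rotations at B on the released spans (each span's end-slope, ×1/EI):
  span AB: point load 34.5 at a = 1.6: Pab(L + a)/(6LEI) = 30.91/EI
  span BC: point load 116 at a = 2.5: Pab(L + b)/(6LEI) = 181.2/EI
  relative rotation θ_0 = (30.91 + 181.2)/EI = 212.2/EI
A unit hogging moment at B produces rotation L₁/(3EI) + L₂/(3EI) = 3/EI.
Slope continuity at B: θ_0 = M_B·3/EI, so M_B = 212.2/3 = 70.72 kN·m (hogging).
Span AB, ΣM about A with M_B applied at B: R_B^{AB}·4 = 55.2 + 70.72, so R_B^{AB} = 31.48 kN and R_A = 34.5 − 31.48 = 3.02 kN.

R_A = 3.02 kN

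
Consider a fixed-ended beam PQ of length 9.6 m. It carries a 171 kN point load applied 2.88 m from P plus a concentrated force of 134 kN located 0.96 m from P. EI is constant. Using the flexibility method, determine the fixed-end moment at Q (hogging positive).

M_Q = 115 kN·m

Release both end moments; the primary structure is a simply-supported span PQ with redundants M_P and M_Q.
End rotations of the released simple span under the applied load (×1/EI):
  at P: point load 171 at a = 2.88: Pab(L + b)/(6LEI) = 937.7/EI
  at Q: point load 171 at a = 2.88: Pab(L + a)/(6LEI) = 717.1/EI
  at P: point load 134 at a = 0.96: Pab(L + b)/(6LEI) = 352/EI
  at Q: point load 134 at a = 0.96: Pab(L + a)/(6LEI) = 203.8/EI
  θ_P0 = 1290/EI,  θ_Q0 = 920.8/EI
Flexibility coefficients: a unit moment at one end gives L/(3EI) there and L/(6EI) at the far end, so f₁₁ = f₂₂ = 3.2/EI and f₁₂ = f₂₁ = 1.6/EI.
Compatibility — zero rotation at each built-in end:
  3.2 M_P + 1.6 M_Q = 1290
  1.6 M_P + 3.2 M_Q = 920.8
Solving the pair gives M_P = 345.5 kN·m and M_Q = 115 kN·m (hogging).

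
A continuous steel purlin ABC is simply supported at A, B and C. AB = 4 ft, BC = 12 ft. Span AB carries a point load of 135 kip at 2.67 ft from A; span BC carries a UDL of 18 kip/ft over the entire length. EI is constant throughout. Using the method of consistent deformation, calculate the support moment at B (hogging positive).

M_B = 268 kip·ft

Insert a hinge at B; M_B is the redundant, and each span becomes simply supported.
Rotations at B on the released spans (each span's end-slope, ×1/EI):
  span AB: point load 135 at a = 2.67: Pab(L + a)/(6LEI) = 133.2/EI
  span BC: UDL 18: wL³/(24EI) = 1296/EI
  relative rotation θ_0 = (133.2 + 1296)/EI = 1429/EI
A unit hogging moment at B produces rotation L₁/(3EI) + L₂/(3EI) = 5.333/EI.
Compatibility: M_B·(L₁+L₂)/(3EI) = θ_0, giving M_B = 268 kip·ft (hogging).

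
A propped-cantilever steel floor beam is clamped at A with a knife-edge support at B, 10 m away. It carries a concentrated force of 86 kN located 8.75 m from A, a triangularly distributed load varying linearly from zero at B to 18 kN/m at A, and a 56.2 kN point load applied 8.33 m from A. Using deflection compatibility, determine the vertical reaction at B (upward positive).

Release the roller at B. Primary structure: cantilever fixed at A.
Downward deflection at the released point B due to the loads:
  point load 86 at a = 8.75: Pa²(3L − a)/(6EI) = 23320/EI
  triangular load, peak 18 at the fixed end: w₀L⁴/(30EI) = 6000/EI
  point load 56.2 at a = 8.33: Pa²(3L − a)/(6EI) = 14084/EI
  δ_0 = 43404/EI
Flexibility coefficient — unit upward force at B: δ_{BB} = L³/(3EI) = 333.3/EI.
The prop prevents deflection at B: R_B = δ_0/δ_{BB} = 43404/333.3 = 130.2 kN.

R_B = 130.2 kN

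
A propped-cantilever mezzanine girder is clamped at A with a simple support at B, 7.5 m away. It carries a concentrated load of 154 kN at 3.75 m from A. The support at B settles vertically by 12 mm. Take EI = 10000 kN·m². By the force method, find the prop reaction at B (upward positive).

R_B = 47.27 kN

Choose R_B as the redundant. The primary structure is the cantilever fixed at A.
Downward deflection at the released point B due to the loads:
  point load 154 at a = 3.75: Pa²(3L − a)/(6EI) = 6768/EI
Tip deflection under a unit load at B: L³/(3EI) = 140.6/EI.
With EI = 10000 kN·m²: δ_0 = 0.67676 m and δ_{BB} = 0.014063 m/kN.
Compatibility — the beam at B must follow the support down by 0.012 m: δ_0 − R_B·δ_{BB} = 0.012, so R_B = (0.67676 − 0.012)/0.014063 = 47.27 kN.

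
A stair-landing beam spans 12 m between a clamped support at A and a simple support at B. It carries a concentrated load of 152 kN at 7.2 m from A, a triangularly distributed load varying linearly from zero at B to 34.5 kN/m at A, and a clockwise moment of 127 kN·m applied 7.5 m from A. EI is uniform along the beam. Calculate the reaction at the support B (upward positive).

R_B = 120.7 kN

Release the roller at B. Primary structure: cantilever fixed at A.
Free-end deflection of the primary structure under the applied loading (downward +):
  point load 152 at a = 7.2: Pa²(3L − a)/(6EI) = 37822/EI
  triangular load, peak 34.5 at the fixed end: w₀L⁴/(30EI) = 23846/EI
  clockwise couple 127 at a = 7.5: M₀a(2L − a)/(2EI) = 7858/EI
  δ_0 = 69527/EI
Flexibility coefficient — unit upward force at B: δ_{BB} = L³/(3EI) = 576/EI.
Compatibility at B: δ_0 − R_B·δ_{BB} = 0, so R_B = 69527/576 = 120.7 kN.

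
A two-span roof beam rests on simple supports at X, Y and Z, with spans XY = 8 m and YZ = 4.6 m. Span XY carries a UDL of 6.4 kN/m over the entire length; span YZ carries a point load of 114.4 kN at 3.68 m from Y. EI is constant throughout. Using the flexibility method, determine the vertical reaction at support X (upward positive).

Take M_Y as the redundant. Released structure: two simple spans XY and YZ with a hinge at Y.
End slopes at the hinge Y, treating each span as simply supported:
  span XY: UDL 6.4: wL³/(24EI) = 136.5/EI
  span YZ: point load 114.4 at a = 3.68: Pab(L + b)/(6LEI) = 77.46/EI
  relative rotation θ_0 = (136.5 + 77.46)/EI = 214/EI
A unit hogging moment at Y produces rotation L₁/(3EI) + L₂/(3EI) = 4.2/EI.
Slope continuity at Y: θ_0 = M_Y·4.2/EI, so M_Y = 214/4.2 = 50.95 kN·m (hogging).
Span XY, ΣM about X with M_Y applied at Y: R_Y^{XY}·8 = 204.8 + 50.95, so R_Y^{XY} = 31.97 kN and R_X = 51.2 − 31.97 = 19.23 kN.

R_X = 19.23 kN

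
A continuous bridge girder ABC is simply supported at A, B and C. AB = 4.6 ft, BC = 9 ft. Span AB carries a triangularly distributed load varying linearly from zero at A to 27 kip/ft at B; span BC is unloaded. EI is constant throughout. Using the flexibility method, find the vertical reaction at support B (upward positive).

Take M_B as the redundant. Released structure: two simple spans AB and BC with a hinge at B.
Rotations at B on the released spans (each span's end-slope, ×1/EI):
  span AB: triangular load, peak 27: w₀L³/(45EI) = 58.4/EI
  relative rotation θ_0 = (58.4 + 0)/EI = 58.4/EI
A unit hogging moment at B produces rotation L₁/(3EI) + L₂/(3EI) = 4.533/EI.
Slope continuity at B: θ_0 = M_B·4.533/EI, so M_B = 58.4/4.533 = 12.88 kip·ft (hogging).
Span AB, ΣM about A with M_B applied at B: R_B^{AB}·4.6 = 190.4 + 12.88, so R_B^{AB} = 44.2 kip and R_A = 62.1 − 44.2 = 17.9 kip.
Span BC, ΣM about C: R_B^{BC}·9 = 0 + 12.88, so R_B^{BC} = 1.431 kip and R_C = 0 − 1.431 = -1.431 kip.
R_B = 44.2 + 1.431 = 45.63 kip.

R_B = 45.63 kip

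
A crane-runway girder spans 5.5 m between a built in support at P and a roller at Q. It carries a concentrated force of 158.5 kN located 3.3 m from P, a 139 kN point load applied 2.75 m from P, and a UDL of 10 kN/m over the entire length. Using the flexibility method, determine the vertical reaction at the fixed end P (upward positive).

Take the reaction at Q as the redundant and release it; the primary structure is a cantilever fixed at P.
Primary-structure tip deflection at Q by superposition:
  point load 158.5 at a = 3.3: Pa²(3L − a)/(6EI) = 3797/EI
  point load 139 at a = 2.75: Pa²(3L − a)/(6EI) = 2409/EI
  UDL 10: wL⁴/(8EI) = 1144/EI
  δ_0 = 7350/EI
Flexibility coefficient — unit upward force at Q: δ_{QQ} = L³/(3EI) = 55.46/EI.
The prop prevents deflection at Q: R_Q = δ_0/δ_{QQ} = 7350/55.46 = 132.5 kN.
Vertical equilibrium: R_P = ΣP − R_Q = 352.5 − 132.5 = 220 kN.

R_P = 220 kN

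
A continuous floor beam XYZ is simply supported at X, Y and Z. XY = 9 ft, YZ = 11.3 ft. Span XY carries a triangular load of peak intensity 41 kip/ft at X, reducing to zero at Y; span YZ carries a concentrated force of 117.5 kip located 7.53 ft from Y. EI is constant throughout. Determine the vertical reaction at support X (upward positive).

R_X = 101.3 kip

Release continuity at Y by inserting a hinge; the redundant is the internal moment M_Y. The primary structure is two simply-supported spans XY and YZ.
Rotations at Y on the released spans (each span's end-slope, ×1/EI):
  span XY: triangular load, peak 41: 7w₀L³/(360EI) = 581.2/EI
  span YZ: point load 117.5 at a = 7.53: Pab(L + b)/(6LEI) = 741.4/EI
  relative rotation θ_0 = (581.2 + 741.4)/EI = 1323/EI
A unit hogging moment at Y produces rotation L₁/(3EI) + L₂/(3EI) = 6.767/EI.
Compatibility: M_Y·(L₁+L₂)/(3EI) = θ_0, giving M_Y = 195.5 kip·ft (hogging).
Span XY, ΣM about X with M_Y applied at Y: R_Y^{XY}·9 = 553.5 + 195.5, so R_Y^{XY} = 83.22 kip and R_X = 184.5 − 83.22 = 101.3 kip.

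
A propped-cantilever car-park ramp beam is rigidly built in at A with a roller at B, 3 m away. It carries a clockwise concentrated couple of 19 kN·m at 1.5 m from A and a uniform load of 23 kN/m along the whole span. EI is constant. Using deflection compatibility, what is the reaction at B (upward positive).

Choose R_B as the redundant. The primary structure is the cantilever fixed at A.
Downward deflection at the released point B due to the loads:
  clockwise couple 19 at a = 1.5: M₀a(2L − a)/(2EI) = 64.12/EI
  UDL 23: wL⁴/(8EI) = 232.9/EI
  δ_0 = 297/EI
Tip deflection under a unit load at B: L³/(3EI) = 9/EI.
The prop prevents deflection at B: R_B = δ_0/δ_{BB} = 297/9 = 33 kN.

R_B = 33 kN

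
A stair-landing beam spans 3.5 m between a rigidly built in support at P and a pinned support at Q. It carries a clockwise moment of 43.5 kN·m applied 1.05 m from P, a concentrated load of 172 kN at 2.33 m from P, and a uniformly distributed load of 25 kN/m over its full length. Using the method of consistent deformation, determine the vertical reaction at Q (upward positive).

R_Q = 131.3 kN

Release the roller at Q. Primary structure: cantilever fixed at P.
Free-end deflection of the primary structure under the applied loading (downward +):
  clockwise couple 43.5 at a = 1.05: M₀a(2L − a)/(2EI) = 135.9/EI
  point load 172 at a = 2.33: Pa²(3L − a)/(6EI) = 1271/EI
  UDL 25: wL⁴/(8EI) = 468.9/EI
  δ_0 = 1876/EI
Tip deflection under a unit load at Q: L³/(3EI) = 14.29/EI.
Compatibility at Q: δ_0 − R_Q·δ_{QQ} = 0, so R_Q = 1876/14.29 = 131.3 kN.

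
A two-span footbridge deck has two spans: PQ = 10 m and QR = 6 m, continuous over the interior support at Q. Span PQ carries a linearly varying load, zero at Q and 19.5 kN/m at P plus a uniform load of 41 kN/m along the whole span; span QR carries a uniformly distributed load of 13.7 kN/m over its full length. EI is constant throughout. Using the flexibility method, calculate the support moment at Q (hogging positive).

M_Q = 414.5 kN·m

Insert a hinge at Q; M_Q is the redundant, and each span becomes simply supported.
Rotations at Q on the released spans (each span's end-slope, ×1/EI):
  span PQ: triangular load, peak 19.5: 7w₀L³/(360EI) = 379.2/EI
  span PQ: UDL 41: wL³/(24EI) = 1708/EI
  span QR: UDL 13.7: wL³/(24EI) = 123.3/EI
  relative rotation θ_0 = (2088 + 123.3)/EI = 2211/EI
A unit hogging moment at Q produces rotation L₁/(3EI) + L₂/(3EI) = 5.333/EI.
Slope continuity at Q: θ_0 = M_Q·5.333/EI, so M_Q = 2211/5.333 = 414.5 kN·m (hogging).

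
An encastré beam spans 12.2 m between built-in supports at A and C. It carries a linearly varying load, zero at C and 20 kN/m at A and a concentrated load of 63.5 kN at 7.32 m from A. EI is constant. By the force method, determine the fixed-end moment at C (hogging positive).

M_C = 210.8 kN·m

Release both end moments; the primary structure is a simply-supported span AC with redundants M_A and M_C.
On the primary (simply-supported) span, the end slopes from the loading are:
  at A: triangular load, peak 20: w₀L³/(45EI) = 807/EI
  at C: triangular load, peak 20: 7w₀L³/(360EI) = 706.2/EI
  at A: point load 63.5 at a = 7.32: Pab(L + b)/(6LEI) = 529.3/EI
  at C: point load 63.5 at a = 7.32: Pab(L + a)/(6LEI) = 604.9/EI
  θ_A0 = 1336/EI,  θ_C0 = 1311/EI
Flexibility coefficients: a unit moment at one end gives L/(3EI) there and L/(6EI) at the far end, so f₁₁ = f₂₂ = 4.067/EI and f₁₂ = f₂₁ = 2.033/EI.
Compatibility — zero rotation at each built-in end:
  4.067 M_A + 2.033 M_C = 1336
  2.033 M_A + 4.067 M_C = 1311
Solving the pair gives M_A = 223.2 kN·m and M_C = 210.8 kN·m (hogging).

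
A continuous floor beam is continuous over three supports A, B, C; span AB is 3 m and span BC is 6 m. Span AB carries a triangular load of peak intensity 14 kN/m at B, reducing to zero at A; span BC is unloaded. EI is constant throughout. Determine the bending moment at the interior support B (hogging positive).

Take M_B as the redundant. Released structure: two simple spans AB and BC with a hinge at B.
Rotations at B on the released spans (each span's end-slope, ×1/EI):
  span AB: triangular load, peak 14: w₀L³/(45EI) = 8.4/EI
  relative rotation θ_0 = (8.4 + 0)/EI = 8.4/EI
A unit hogging moment at B produces rotation L₁/(3EI) + L₂/(3EI) = 3/EI.
Slope continuity at B: θ_0 = M_B·3/EI, so M_B = 8.4/3 = 2.8 kN·m (hogging).

M_B = 2.8 kN·m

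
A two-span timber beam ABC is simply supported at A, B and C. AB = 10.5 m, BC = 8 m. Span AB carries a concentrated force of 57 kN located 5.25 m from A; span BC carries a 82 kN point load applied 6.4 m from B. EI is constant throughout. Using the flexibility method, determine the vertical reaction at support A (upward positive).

Insert a hinge at B; M_B is the redundant, and each span becomes simply supported.
Discontinuity in slope at B on the released structure — sum the simple-span end rotations:
  span AB: point load 57 at a = 5.25: Pab(L + a)/(6LEI) = 392.8/EI
  span BC: point load 82 at a = 6.4: Pab(L + b)/(6LEI) = 167.9/EI
  relative rotation θ_0 = (392.8 + 167.9)/EI = 560.7/EI
A unit hogging moment at B produces rotation L₁/(3EI) + L₂/(3EI) = 6.167/EI.
Slope continuity at B: θ_0 = M_B·6.167/EI, so M_B = 560.7/6.167 = 90.92 kN·m (hogging).
Span AB, ΣM about A with M_B applied at B: R_B^{AB}·10.5 = 299.2 + 90.92, so R_B^{AB} = 37.16 kN and R_A = 57 − 37.16 = 19.84 kN.

R_A = 19.84 kN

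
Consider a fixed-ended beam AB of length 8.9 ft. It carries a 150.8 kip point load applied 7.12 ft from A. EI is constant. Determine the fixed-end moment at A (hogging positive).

Release both end moments; the primary structure is a simply-supported span AB with redundants M_A and M_B.
On the primary (simply-supported) span, the end slopes from the loading are:
  at A: point load 150.8 at a = 7.12: Pab(L + b)/(6LEI) = 382.2/EI
  at B: point load 150.8 at a = 7.12: Pab(L + a)/(6LEI) = 573.4/EI
  θ_A0 = 382.2/EI,  θ_B0 = 573.4/EI
Flexibility coefficients: a unit moment at one end gives L/(3EI) there and L/(6EI) at the far end, so f₁₁ = f₂₂ = 2.967/EI and f₁₂ = f₂₁ = 1.483/EI.
Compatibility — zero rotation at each built-in end:
  2.967 M_A + 1.483 M_B = 382.2
  1.483 M_A + 2.967 M_B = 573.4
Solving the pair gives M_A = 42.95 kip·ft and M_B = 171.8 kip·ft (hogging).

M_A = 42.95 kip·ft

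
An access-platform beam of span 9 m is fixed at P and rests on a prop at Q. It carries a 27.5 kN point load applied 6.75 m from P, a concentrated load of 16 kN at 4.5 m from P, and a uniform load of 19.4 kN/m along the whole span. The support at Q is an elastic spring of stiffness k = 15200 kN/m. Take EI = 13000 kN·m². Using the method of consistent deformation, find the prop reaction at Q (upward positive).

R_Q = 87.57 kN

Choose R_Q as the redundant. The primary structure is the cantilever fixed at P.
Downward deflection at the released point Q due to the loads:
  point load 27.5 at a = 6.75: Pa²(3L − a)/(6EI) = 4229/EI
  point load 16 at a = 4.5: Pa²(3L − a)/(6EI) = 1215/EI
  UDL 19.4: wL⁴/(8EI) = 15910/EI
  δ_0 = 21354/EI
Tip deflection under a unit load at Q: L³/(3EI) = 243/EI.
With EI = 13000 kN·m²: δ_0 = 1.6426 m and δ_{QQ} = 0.018692 m/kN.
Compatibility — the spring shortens by R_Q/k under the reaction it provides: δ_0 − R_Q·δ_{QQ} = R_Q/k. With 1/k = 0.000066 m/kN, R_Q = δ_0 / (δ_{QQ} + 1/k) = 1.6426 / (0.018692 + 0.000066) = 87.57 kN.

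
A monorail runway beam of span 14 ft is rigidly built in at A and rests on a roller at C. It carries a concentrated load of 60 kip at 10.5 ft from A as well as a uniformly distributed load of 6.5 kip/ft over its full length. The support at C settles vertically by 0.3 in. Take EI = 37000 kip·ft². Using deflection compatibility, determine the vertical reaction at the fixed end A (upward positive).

Remove the prop at C; the released (primary) structure is a cantilever built in at A.
Primary-structure tip deflection at C by superposition:
  point load 60 at a = 10.5: Pa²(3L − a)/(6EI) = 34729/EI
  UDL 6.5: wL⁴/(8EI) = 31213/EI
  δ_0 = 65942/EI
Tip deflection under a unit load at C: L³/(3EI) = 914.7/EI.
With EI = 37000 kip·ft²: δ_0 = 1.7822 ft and δ_{CC} = 0.024721 ft/kip.
Compatibility — the beam at C must follow the support down by 0.025 ft: δ_0 − R_C·δ_{CC} = 0.025, so R_C = (1.7822 − 0.025)/0.024721 = 71.08 kip.
Vertical equilibrium: R_A = ΣP − R_C = 151 − 71.08 = 79.92 kip.

R_A = 79.92 kip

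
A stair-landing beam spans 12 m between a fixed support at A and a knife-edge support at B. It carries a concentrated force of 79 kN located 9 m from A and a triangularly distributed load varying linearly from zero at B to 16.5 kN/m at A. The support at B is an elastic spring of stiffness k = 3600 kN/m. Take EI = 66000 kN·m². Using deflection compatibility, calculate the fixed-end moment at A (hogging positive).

Choose R_B as the redundant. The primary structure is the cantilever fixed at A.
Primary-structure tip deflection at B by superposition:
  point load 79 at a = 9: Pa²(3L − a)/(6EI) = 28796/EI
  triangular load, peak 16.5 at the fixed end: w₀L⁴/(30EI) = 11405/EI
  δ_0 = 40200/EI
Tip deflection under a unit load at B: L³/(3EI) = 576/EI.
With EI = 66000 kN·m²: δ_0 = 0.6091 m and δ_{BB} = 0.008727 m/kN.
Compatibility — the spring shortens by R_B/k under the reaction it provides: δ_0 − R_B·δ_{BB} = R_B/k. With 1/k = 0.000278 m/kN, R_B = δ_0 / (δ_{BB} + 1/k) = 0.6091 / (0.008727 + 0.000278) = 67.64 kN.
Moment equilibrium about A: M_A = Σ(load moments about A) − R_B·L = 1107 − 67.64×12 = 295.3 kN·m.

M_A = 295.3 kN·m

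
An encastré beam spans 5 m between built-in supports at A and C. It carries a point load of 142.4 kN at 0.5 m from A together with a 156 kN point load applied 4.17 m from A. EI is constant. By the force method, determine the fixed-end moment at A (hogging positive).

Release both end moments; the primary structure is a simply-supported span AC with redundants M_A and M_C.
End rotations of the released simple span under the applied load (×1/EI):
  at A: point load 142.4 at a = 0.5: Pab(L + b)/(6LEI) = 101.5/EI
  at C: point load 142.4 at a = 0.5: Pab(L + a)/(6LEI) = 58.74/EI
  at A: point load 156 at a = 4.17: Pab(L + b)/(6LEI) = 104.9/EI
  at C: point load 156 at a = 4.17: Pab(L + a)/(6LEI) = 165/EI
  θ_A0 = 206.4/EI,  θ_C0 = 223.8/EI
Flexibility coefficients: a unit moment at one end gives L/(3EI) there and L/(6EI) at the far end, so f₁₁ = f₂₂ = 1.667/EI and f₁₂ = f₂₁ = 0.8333/EI.
Compatibility — zero rotation at each built-in end:
  1.667 M_A + 0.8333 M_C = 206.4
  0.8333 M_A + 1.667 M_C = 223.8
Solving the pair gives M_A = 75.6 kN·m and M_C = 96.47 kN·m (hogging).

M_A = 75.6 kN·m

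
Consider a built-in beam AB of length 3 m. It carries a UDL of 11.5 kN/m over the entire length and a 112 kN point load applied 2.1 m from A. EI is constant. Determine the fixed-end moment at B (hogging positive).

M_B = 58.02 kN·m

Take the two fixed-end moments M_A, M_B as redundants; the released structure is the simple span AB.
Simple-span end rotations at A and B under the given loads:
  at A: UDL 11.5: wL³/(24EI) = 12.94/EI
  at B: UDL 11.5: wL³/(24EI) = 12.94/EI
  at A: point load 112 at a = 2.1: Pab(L + b)/(6LEI) = 45.86/EI
  at B: point load 112 at a = 2.1: Pab(L + a)/(6LEI) = 59.98/EI
  θ_A0 = 58.8/EI,  θ_B0 = 72.91/EI
Flexibility coefficients: a unit moment at one end gives L/(3EI) there and L/(6EI) at the far end, so f₁₁ = f₂₂ = 1/EI and f₁₂ = f₂₁ = 0.5/EI.
Compatibility — zero rotation at each built-in end:
  1 M_A + 0.5 M_B = 58.8
  0.5 M_A + 1 M_B = 72.91
Solving the pair gives M_A = 29.79 kN·m and M_B = 58.02 kN·m (hogging).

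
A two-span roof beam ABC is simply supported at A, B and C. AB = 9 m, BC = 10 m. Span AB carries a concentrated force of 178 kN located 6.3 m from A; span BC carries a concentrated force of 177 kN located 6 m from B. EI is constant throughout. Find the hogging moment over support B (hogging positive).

M_B = 292 kN·m

Take M_B as the redundant. Released structure: two simple spans AB and BC with a hinge at B.
End slopes at the hinge B, treating each span as simply supported:
  span AB: point load 178 at a = 6.3: Pab(L + a)/(6LEI) = 857.9/EI
  span BC: point load 177 at a = 6: Pab(L + b)/(6LEI) = 991.2/EI
  relative rotation θ_0 = (857.9 + 991.2)/EI = 1849/EI
A unit hogging moment at B produces rotation L₁/(3EI) + L₂/(3EI) = 6.333/EI.
Compatibility: M_B·(L₁+L₂)/(3EI) = θ_0, giving M_B = 292 kN·m (hogging).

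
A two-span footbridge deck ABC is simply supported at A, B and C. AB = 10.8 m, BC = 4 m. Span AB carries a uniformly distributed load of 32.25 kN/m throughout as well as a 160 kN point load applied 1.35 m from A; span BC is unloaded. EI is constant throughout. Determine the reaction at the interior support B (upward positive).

Take M_B as the redundant. Released structure: two simple spans AB and BC with a hinge at B.
End slopes at the hinge B, treating each span as simply supported:
  span AB: UDL 32.25: wL³/(24EI) = 1693/EI
  span AB: point load 160 at a = 1.35: Pab(L + a)/(6LEI) = 382.7/EI
  relative rotation θ_0 = (2075 + 0)/EI = 2075/EI
A unit hogging moment at B produces rotation L₁/(3EI) + L₂/(3EI) = 4.933/EI.
Compatibility: M_B·(L₁+L₂)/(3EI) = θ_0, giving M_B = 420.7 kN·m (hogging).
Span AB, ΣM about A with M_B applied at B: R_B^{AB}·10.8 = 2097 + 420.7, so R_B^{AB} = 233.1 kN and R_A = 508.3 − 233.1 = 275.2 kN.
Span BC, ΣM about C: R_B^{BC}·4 = 0 + 420.7, so R_B^{BC} = 105.2 kN and R_C = 0 − 105.2 = -105.2 kN.
R_B = 233.1 + 105.2 = 338.3 kN.

R_B = 338.3 kN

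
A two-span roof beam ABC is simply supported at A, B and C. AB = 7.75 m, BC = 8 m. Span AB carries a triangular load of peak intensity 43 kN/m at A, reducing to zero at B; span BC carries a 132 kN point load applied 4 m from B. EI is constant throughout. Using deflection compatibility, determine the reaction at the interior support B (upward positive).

Take M_B as the redundant. Released structure: two simple spans AB and BC with a hinge at B.
Rotations at B on the released spans (each span's end-slope, ×1/EI):
  span AB: triangular load, peak 43: 7w₀L³/(360EI) = 389.2/EI
  span BC: point load 132 at a = 4: Pab(L + b)/(6LEI) = 528/EI
  relative rotation θ_0 = (389.2 + 528)/EI = 917.2/EI
A unit hogging moment at B produces rotation L₁/(3EI) + L₂/(3EI) = 5.25/EI.
Compatibility: M_B·(L₁+L₂)/(3EI) = θ_0, giving M_B = 174.7 kN·m (hogging).
Span AB, ΣM about A with M_B applied at B: R_B^{AB}·7.75 = 430.4 + 174.7, so R_B^{AB} = 78.08 kN and R_A = 166.6 − 78.08 = 88.54 kN.
Span BC, ΣM about C: R_B^{BC}·8 = 528 + 174.7, so R_B^{BC} = 87.84 kN and R_C = 132 − 87.84 = 44.16 kN.
R_B = 78.08 + 87.84 = 165.9 kN.

R_B = 165.9 kN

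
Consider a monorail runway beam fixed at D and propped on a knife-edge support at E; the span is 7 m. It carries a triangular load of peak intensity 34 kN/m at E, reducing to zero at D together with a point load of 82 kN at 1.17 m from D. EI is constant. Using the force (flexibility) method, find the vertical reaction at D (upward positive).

R_D = 132.3 kN

Remove the prop at E; the released (primary) structure is a cantilever built in at D.
Primary-structure tip deflection at E by superposition:
  triangular load, peak 34 at the free end: 11w₀L⁴/(120EI) = 7483/EI
  point load 82 at a = 1.17: Pa²(3L − a)/(6EI) = 371/EI
  δ_0 = 7854/EI
Tip deflection under a unit load at E: L³/(3EI) = 114.3/EI.
Compatibility at E: δ_0 − R_E·δ_{EE} = 0, so R_E = 7854/114.3 = 68.69 kN.
Vertical equilibrium: R_D = ΣP − R_E = 201 − 68.69 = 132.3 kN.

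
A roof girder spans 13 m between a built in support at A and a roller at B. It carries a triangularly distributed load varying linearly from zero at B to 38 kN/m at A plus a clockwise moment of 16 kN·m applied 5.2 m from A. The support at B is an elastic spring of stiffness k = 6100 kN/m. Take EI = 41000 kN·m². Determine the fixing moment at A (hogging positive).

Release the roller at B. Primary structure: cantilever fixed at A.
Free-end deflection of the primary structure under the applied loading (downward +):
  triangular load, peak 38 at the fixed end: w₀L⁴/(30EI) = 36177/EI
  clockwise couple 16 at a = 5.2: M₀a(2L − a)/(2EI) = 865.3/EI
  δ_0 = 37043/EI
Flexibility coefficient — unit upward force at B: δ_{BB} = L³/(3EI) = 732.3/EI.
With EI = 41000 kN·m²: δ_0 = 0.90348 m and δ_{BB} = 0.017862 m/kN.
Compatibility — the spring shortens by R_B/k under the reaction it provides: δ_0 − R_B·δ_{BB} = R_B/k. With 1/k = 0.000164 m/kN, R_B = δ_0 / (δ_{BB} + 1/k) = 0.90348 / (0.017862 + 0.000164) = 50.12 kN.
Moment equilibrium about A: M_A = Σ(load moments about A) − R_B·L = 1086 − 50.12×13 = 434.8 kN·m.

M_A = 434.8 kN·m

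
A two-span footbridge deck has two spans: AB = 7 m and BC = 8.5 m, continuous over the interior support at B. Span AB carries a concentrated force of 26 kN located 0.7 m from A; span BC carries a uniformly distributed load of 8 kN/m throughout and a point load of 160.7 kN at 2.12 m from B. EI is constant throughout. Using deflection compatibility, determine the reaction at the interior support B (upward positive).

R_B = 200.6 kN

Insert a hinge at B; M_B is the redundant, and each span becomes simply supported.
Discontinuity in slope at B on the released structure — sum the simple-span end rotations:
  span AB: point load 26 at a = 0.7: Pab(L + a)/(6LEI) = 21.02/EI
  span BC: UDL 8: wL³/(24EI) = 204.7/EI
  span BC: point load 160.7 at a = 2.12: Pab(L + b)/(6LEI) = 634.2/EI
  relative rotation θ_0 = (21.02 + 838.9)/EI = 859.9/EI
A unit hogging moment at B produces rotation L₁/(3EI) + L₂/(3EI) = 5.167/EI.
Compatibility: M_B·(L₁+L₂)/(3EI) = θ_0, giving M_B = 166.4 kN·m (hogging).
Span AB, ΣM about A with M_B applied at B: R_B^{AB}·7 = 18.2 + 166.4, so R_B^{AB} = 26.38 kN and R_A = 26 − 26.38 = -0.376 kN.
Span BC, ΣM about C: R_B^{BC}·8.5 = 1314 + 166.4, so R_B^{BC} = 174.2 kN and R_C = 228.7 − 174.2 = 54.5 kN.
R_B = 26.38 + 174.2 = 200.6 kN.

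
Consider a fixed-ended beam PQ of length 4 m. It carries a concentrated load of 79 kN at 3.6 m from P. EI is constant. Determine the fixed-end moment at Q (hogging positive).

Take the two fixed-end moments M_P, M_Q as redundants; the released structure is the simple span PQ.
Simple-span end rotations at P and Q under the given loads:
  at P: point load 79 at a = 3.6: Pab(L + b)/(6LEI) = 20.86/EI
  at Q: point load 79 at a = 3.6: Pab(L + a)/(6LEI) = 36.02/EI
  θ_P0 = 20.86/EI,  θ_Q0 = 36.02/EI
Flexibility coefficients: a unit moment at one end gives L/(3EI) there and L/(6EI) at the far end, so f₁₁ = f₂₂ = 1.333/EI and f₁₂ = f₂₁ = 0.6667/EI.
Compatibility — zero rotation at each built-in end:
  1.333 M_P + 0.6667 M_Q = 20.86
  0.6667 M_P + 1.333 M_Q = 36.02
Solving the pair gives M_P = 2.844 kN·m and M_Q = 25.6 kN·m (hogging).

M_Q = 25.6 kN·m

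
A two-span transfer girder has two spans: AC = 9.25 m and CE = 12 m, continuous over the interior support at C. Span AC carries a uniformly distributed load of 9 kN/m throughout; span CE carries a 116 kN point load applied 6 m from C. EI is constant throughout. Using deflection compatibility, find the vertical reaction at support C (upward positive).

R_C = 135.9 kN

Insert a hinge at C; M_C is the redundant, and each span becomes simply supported.
End slopes at the hinge C, treating each span as simply supported:
  span AC: UDL 9: wL³/(24EI) = 296.8/EI
  span CE: point load 116 at a = 6: Pab(L + b)/(6LEI) = 1044/EI
  relative rotation θ_0 = (296.8 + 1044)/EI = 1341/EI
A unit hogging moment at C produces rotation L₁/(3EI) + L₂/(3EI) = 7.083/EI.
Compatibility: M_C·(L₁+L₂)/(3EI) = θ_0, giving M_C = 189.3 kN·m (hogging).
Span AC, ΣM about A with M_C applied at C: R_C^{AC}·9.25 = 385 + 189.3, so R_C^{AC} = 62.09 kN and R_A = 83.25 − 62.09 = 21.16 kN.
Span CE, ΣM about E: R_C^{CE}·12 = 696 + 189.3, so R_C^{CE} = 73.77 kN and R_E = 116 − 73.77 = 42.23 kN.
R_C = 62.09 + 73.77 = 135.9 kN.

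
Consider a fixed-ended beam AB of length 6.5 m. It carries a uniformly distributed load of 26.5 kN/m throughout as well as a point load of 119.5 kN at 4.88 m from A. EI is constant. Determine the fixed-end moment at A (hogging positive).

M_A = 129.5 kN·m

Take the two fixed-end moments M_A, M_B as redundants; the released structure is the simple span AB.
Simple-span end rotations at A and B under the given loads:
  at A: UDL 26.5: wL³/(24EI) = 303.2/EI
  at B: UDL 26.5: wL³/(24EI) = 303.2/EI
  at A: point load 119.5 at a = 4.88: Pab(L + b)/(6LEI) = 196.7/EI
  at B: point load 119.5 at a = 4.88: Pab(L + a)/(6LEI) = 275.7/EI
  θ_A0 = 499.9/EI,  θ_B0 = 578.9/EI
Flexibility coefficients: a unit moment at one end gives L/(3EI) there and L/(6EI) at the far end, so f₁₁ = f₂₂ = 2.167/EI and f₁₂ = f₂₁ = 1.083/EI.
Compatibility — zero rotation at each built-in end:
  2.167 M_A + 1.083 M_B = 499.9
  1.083 M_A + 2.167 M_B = 578.9
Solving the pair gives M_A = 129.5 kN·m and M_B = 202.4 kN·m (hogging).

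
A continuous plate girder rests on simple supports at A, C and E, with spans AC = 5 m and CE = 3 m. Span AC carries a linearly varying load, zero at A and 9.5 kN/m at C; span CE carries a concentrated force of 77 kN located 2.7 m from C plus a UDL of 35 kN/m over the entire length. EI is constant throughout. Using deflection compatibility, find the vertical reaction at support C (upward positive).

R_C = 91.47 kN

Insert a hinge at C; M_C is the redundant, and each span becomes simply supported.
Rotations at C on the released spans (each span's end-slope, ×1/EI):
  span AC: triangular load, peak 9.5: w₀L³/(45EI) = 26.39/EI
  span CE: point load 77 at a = 2.7: Pab(L + b)/(6LEI) = 11.43/EI
  span CE: UDL 35: wL³/(24EI) = 39.38/EI
  relative rotation θ_0 = (26.39 + 50.81)/EI = 77.2/EI
A unit hogging moment at C produces rotation L₁/(3EI) + L₂/(3EI) = 2.667/EI.
Compatibility: M_C·(L₁+L₂)/(3EI) = θ_0, giving M_C = 28.95 kN·m (hogging).
Span AC, ΣM about A with M_C applied at C: R_C^{AC}·5 = 79.17 + 28.95, so R_C^{AC} = 21.62 kN and R_A = 23.75 − 21.62 = 2.127 kN.
Span CE, ΣM about E: R_C^{CE}·3 = 180.6 + 28.95, so R_C^{CE} = 69.85 kN and R_E = 182 − 69.85 = 112.2 kN.
R_C = 21.62 + 69.85 = 91.47 kN.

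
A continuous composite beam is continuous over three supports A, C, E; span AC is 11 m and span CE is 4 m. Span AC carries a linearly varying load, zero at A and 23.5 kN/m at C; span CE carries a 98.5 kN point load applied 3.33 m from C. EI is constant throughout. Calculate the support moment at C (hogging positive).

M_C = 147.6 kN·m

Take M_C as the redundant. Released structure: two simple spans AC and CE with a hinge at C.
Discontinuity in slope at C on the released structure — sum the simple-span end rotations:
  span AC: triangular load, peak 23.5: w₀L³/(45EI) = 695.1/EI
  span CE: point load 98.5 at a = 3.33: Pab(L + b)/(6LEI) = 42.76/EI
  relative rotation θ_0 = (695.1 + 42.76)/EI = 737.8/EI
A unit hogging moment at C produces rotation L₁/(3EI) + L₂/(3EI) = 5/EI.
Slope continuity at C: θ_0 = M_C·5/EI, so M_C = 737.8/5 = 147.6 kN·m (hogging).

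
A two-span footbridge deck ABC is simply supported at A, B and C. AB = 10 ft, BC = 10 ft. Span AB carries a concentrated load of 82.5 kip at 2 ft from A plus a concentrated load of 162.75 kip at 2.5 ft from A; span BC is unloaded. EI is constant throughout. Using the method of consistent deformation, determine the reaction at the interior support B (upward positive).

Insert a hinge at B; M_B is the redundant, and each span becomes simply supported.
Rotations at B on the released spans (each span's end-slope, ×1/EI):
  span AB: point load 82.5 at a = 2: Pab(L + a)/(6LEI) = 264/EI
  span AB: point load 162.75 at a = 2.5: Pab(L + a)/(6LEI) = 635.7/EI
  relative rotation θ_0 = (899.7 + 0)/EI = 899.7/EI
A unit hogging moment at B produces rotation L₁/(3EI) + L₂/(3EI) = 6.667/EI.
Compatibility: M_B·(L₁+L₂)/(3EI) = θ_0, giving M_B = 135 kip·ft (hogging).
Span AB, ΣM about A with M_B applied at B: R_B^{AB}·10 = 571.9 + 135, so R_B^{AB} = 70.68 kip and R_A = 245.2 − 70.68 = 174.6 kip.
Span BC, ΣM about C: R_B^{BC}·10 = 0 + 135, so R_B^{BC} = 13.5 kip and R_C = 0 − 13.5 = -13.5 kip.
R_B = 70.68 + 13.5 = 84.18 kip.

R_B = 84.18 kip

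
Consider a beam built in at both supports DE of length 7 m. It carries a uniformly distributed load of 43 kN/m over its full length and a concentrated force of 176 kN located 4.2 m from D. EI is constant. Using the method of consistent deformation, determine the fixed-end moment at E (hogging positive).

M_E = 353 kN·m

Release both end moments; the primary structure is a simply-supported span DE with redundants M_D and M_E.
End rotations of the released simple span under the applied load (×1/EI):
  at D: UDL 43: wL³/(24EI) = 614.5/EI
  at E: UDL 43: wL³/(24EI) = 614.5/EI
  at D: point load 176 at a = 4.2: Pab(L + b)/(6LEI) = 482.9/EI
  at E: point load 176 at a = 4.2: Pab(L + a)/(6LEI) = 551.9/EI
  θ_D0 = 1097/EI,  θ_E0 = 1166/EI
Flexibility coefficients: a unit moment at one end gives L/(3EI) there and L/(6EI) at the far end, so f₁₁ = f₂₂ = 2.333/EI and f₁₂ = f₂₁ = 1.167/EI.
Compatibility — zero rotation at each built-in end:
  2.333 M_D + 1.167 M_E = 1097
  1.167 M_D + 2.333 M_E = 1166
Solving the pair gives M_D = 293.9 kN·m and M_E = 353 kN·m (hogging).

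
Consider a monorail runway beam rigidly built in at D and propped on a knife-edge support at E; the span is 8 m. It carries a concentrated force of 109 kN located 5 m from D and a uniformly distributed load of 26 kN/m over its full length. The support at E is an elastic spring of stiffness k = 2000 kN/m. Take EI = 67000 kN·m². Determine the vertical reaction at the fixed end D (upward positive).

Remove the prop at E; the released (primary) structure is a cantilever built in at D.
Free-end deflection of the primary structure under the applied loading (downward +):
  point load 109 at a = 5: Pa²(3L − a)/(6EI) = 8629/EI
  UDL 26: wL⁴/(8EI) = 13312/EI
  δ_0 = 21941/EI
Tip deflection under a unit load at E: L³/(3EI) = 170.7/EI.
With EI = 67000 kN·m²: δ_0 = 0.32748 m and δ_{EE} = 0.002547 m/kN.
Compatibility — the spring shortens by R_E/k under the reaction it provides: δ_0 − R_E·δ_{EE} = R_E/k. With 1/k = 0.0005 m/kN, R_E = δ_0 / (δ_{EE} + 1/k) = 0.32748 / (0.002547 + 0.0005) = 107.5 kN.
Vertical equilibrium: R_D = ΣP − R_E = 317 − 107.5 = 209.5 kN.

R_D = 209.5 kN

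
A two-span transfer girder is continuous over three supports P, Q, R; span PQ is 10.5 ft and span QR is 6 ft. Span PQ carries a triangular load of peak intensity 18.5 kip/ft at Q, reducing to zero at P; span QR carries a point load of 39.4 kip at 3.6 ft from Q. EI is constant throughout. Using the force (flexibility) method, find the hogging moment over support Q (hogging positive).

Take M_Q as the redundant. Released structure: two simple spans PQ and QR with a hinge at Q.
Discontinuity in slope at Q on the released structure — sum the simple-span end rotations:
  span PQ: triangular load, peak 18.5: w₀L³/(45EI) = 475.9/EI
  span QR: point load 39.4 at a = 3.6: Pab(L + b)/(6LEI) = 79.43/EI
  relative rotation θ_0 = (475.9 + 79.43)/EI = 555.3/EI
A unit hogging moment at Q produces rotation L₁/(3EI) + L₂/(3EI) = 5.5/EI.
Slope continuity at Q: θ_0 = M_Q·5.5/EI, so M_Q = 555.3/5.5 = 101 kip·ft (hogging).

M_Q = 101 kip·ft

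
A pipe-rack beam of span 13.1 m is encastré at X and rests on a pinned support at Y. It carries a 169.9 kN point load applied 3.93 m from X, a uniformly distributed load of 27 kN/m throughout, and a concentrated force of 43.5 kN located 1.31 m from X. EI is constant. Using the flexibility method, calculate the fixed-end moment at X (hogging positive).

M_X = 1025 kN·m

Remove the prop at Y; the released (primary) structure is a cantilever built in at X.
Downward deflection at the released point Y due to the loads:
  point load 169.9 at a = 3.93: Pa²(3L − a)/(6EI) = 15469/EI
  UDL 27: wL⁴/(8EI) = 99394/EI
  point load 43.5 at a = 1.31: Pa²(3L − a)/(6EI) = 472.7/EI
  δ_0 = 115335/EI
Tip deflection under a unit load at Y: L³/(3EI) = 749.4/EI.
The prop prevents deflection at Y: R_Y = δ_0/δ_{YY} = 115335/749.4 = 153.9 kN.
Moment equilibrium about X: M_X = Σ(load moments about X) − R_Y·L = 3041 − 153.9×13.1 = 1025 kN·m.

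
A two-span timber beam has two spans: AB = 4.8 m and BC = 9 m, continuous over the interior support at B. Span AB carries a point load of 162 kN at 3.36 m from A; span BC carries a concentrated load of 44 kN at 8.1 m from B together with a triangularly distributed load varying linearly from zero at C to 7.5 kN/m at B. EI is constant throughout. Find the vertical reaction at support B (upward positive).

Insert a hinge at B; M_B is the redundant, and each span becomes simply supported.
Rotations at B on the released spans (each span's end-slope, ×1/EI):
  span AB: point load 162 at a = 3.36: Pab(L + a)/(6LEI) = 222.1/EI
  span BC: point load 44 at a = 8.1: Pab(L + b)/(6LEI) = 58.81/EI
  span BC: triangular load, peak 7.5: w₀L³/(45EI) = 121.5/EI
  relative rotation θ_0 = (222.1 + 180.3)/EI = 402.4/EI
A unit hogging moment at B produces rotation L₁/(3EI) + L₂/(3EI) = 4.6/EI.
Compatibility: M_B·(L₁+L₂)/(3EI) = θ_0, giving M_B = 87.48 kN·m (hogging).
Span AB, ΣM about A with M_B applied at B: R_B^{AB}·4.8 = 544.3 + 87.48, so R_B^{AB} = 131.6 kN and R_A = 162 − 131.6 = 30.38 kN.
Span BC, ΣM about C: R_B^{BC}·9 = 242.1 + 87.48, so R_B^{BC} = 36.62 kN and R_C = 77.75 − 36.62 = 41.13 kN.
R_B = 131.6 + 36.62 = 168.2 kN.

R_B = 168.2 kN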